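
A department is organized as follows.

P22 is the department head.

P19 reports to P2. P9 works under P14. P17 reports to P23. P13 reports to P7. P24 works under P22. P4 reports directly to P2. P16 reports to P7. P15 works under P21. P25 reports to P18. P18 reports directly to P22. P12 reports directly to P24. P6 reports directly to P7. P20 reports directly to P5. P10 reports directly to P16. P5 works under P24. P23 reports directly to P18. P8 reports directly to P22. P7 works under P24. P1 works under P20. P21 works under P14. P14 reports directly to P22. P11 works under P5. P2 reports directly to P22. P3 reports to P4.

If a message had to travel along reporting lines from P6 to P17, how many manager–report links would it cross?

6

P6 is 3 levels below P22, and P17 is 3 levels below P22 (their lowest common manager). The shortest path runs up from P6 to P22 and back down to P17: 3 + 3 = 6 links.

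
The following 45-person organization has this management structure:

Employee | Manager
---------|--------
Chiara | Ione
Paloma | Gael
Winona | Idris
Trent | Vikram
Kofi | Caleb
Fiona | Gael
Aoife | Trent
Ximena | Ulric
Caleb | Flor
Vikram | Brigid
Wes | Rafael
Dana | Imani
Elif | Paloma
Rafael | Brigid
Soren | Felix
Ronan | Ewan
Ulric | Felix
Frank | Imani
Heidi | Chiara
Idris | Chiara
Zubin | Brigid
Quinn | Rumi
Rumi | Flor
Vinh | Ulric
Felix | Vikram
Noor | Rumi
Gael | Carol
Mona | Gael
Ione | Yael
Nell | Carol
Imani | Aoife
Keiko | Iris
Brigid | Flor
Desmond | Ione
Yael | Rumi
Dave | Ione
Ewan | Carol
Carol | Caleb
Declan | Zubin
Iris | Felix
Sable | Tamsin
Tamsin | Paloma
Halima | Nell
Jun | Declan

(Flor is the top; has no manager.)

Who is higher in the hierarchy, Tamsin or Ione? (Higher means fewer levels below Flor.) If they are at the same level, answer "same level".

Tamsin is 5 levels below Flor; Ione is 3. Ione is higher.

Ione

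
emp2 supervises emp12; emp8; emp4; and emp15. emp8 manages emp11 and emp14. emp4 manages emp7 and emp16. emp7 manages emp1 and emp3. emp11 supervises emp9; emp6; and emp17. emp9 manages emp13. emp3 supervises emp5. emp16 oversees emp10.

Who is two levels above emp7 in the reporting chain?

emp2

emp7 reports to emp4, and emp4 reports to emp2. So emp7's skip-level manager is emp2.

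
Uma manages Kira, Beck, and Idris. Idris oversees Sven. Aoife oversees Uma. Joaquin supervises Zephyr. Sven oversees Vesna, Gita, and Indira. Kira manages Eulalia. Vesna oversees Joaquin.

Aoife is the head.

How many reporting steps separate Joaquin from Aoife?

Chain from Joaquin up to Aoife: Joaquin → Vesna → Sven → Idris → Uma → Aoife. That is 5 steps up, so Joaquin is 5 levels below Aoife.

5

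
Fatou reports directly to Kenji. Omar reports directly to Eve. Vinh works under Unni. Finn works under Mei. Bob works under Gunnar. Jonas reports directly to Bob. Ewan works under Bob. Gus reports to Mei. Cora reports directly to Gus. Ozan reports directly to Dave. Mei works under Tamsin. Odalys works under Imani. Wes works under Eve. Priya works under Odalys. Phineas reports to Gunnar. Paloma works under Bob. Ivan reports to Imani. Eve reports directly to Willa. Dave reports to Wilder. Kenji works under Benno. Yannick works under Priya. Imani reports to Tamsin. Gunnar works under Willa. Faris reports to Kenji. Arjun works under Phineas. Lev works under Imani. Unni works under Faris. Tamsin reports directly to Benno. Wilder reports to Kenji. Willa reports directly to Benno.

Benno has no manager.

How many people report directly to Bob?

3

Bob directly manages Jonas, Ewan, Paloma. That is 3 direct reports.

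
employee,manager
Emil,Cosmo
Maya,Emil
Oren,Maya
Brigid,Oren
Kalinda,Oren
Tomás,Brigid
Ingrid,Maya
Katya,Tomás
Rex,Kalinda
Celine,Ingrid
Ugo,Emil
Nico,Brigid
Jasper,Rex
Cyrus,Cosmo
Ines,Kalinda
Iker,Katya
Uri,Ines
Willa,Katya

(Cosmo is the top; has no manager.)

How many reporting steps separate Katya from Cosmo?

6

Chain from Katya up to Cosmo: Katya → Tomás → Brigid → Oren → Maya → Emil → Cosmo. That is 6 steps up, so Katya is 6 levels below Cosmo.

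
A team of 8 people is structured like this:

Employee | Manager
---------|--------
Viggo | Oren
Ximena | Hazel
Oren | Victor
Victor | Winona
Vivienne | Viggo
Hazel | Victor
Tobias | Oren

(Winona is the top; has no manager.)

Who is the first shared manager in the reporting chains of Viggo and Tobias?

Oren

Viggo's chain of managers is Oren, Victor, Winona. Tobias's chain of managers is Oren, Victor, Winona. The first manager that appears in both chains is Oren.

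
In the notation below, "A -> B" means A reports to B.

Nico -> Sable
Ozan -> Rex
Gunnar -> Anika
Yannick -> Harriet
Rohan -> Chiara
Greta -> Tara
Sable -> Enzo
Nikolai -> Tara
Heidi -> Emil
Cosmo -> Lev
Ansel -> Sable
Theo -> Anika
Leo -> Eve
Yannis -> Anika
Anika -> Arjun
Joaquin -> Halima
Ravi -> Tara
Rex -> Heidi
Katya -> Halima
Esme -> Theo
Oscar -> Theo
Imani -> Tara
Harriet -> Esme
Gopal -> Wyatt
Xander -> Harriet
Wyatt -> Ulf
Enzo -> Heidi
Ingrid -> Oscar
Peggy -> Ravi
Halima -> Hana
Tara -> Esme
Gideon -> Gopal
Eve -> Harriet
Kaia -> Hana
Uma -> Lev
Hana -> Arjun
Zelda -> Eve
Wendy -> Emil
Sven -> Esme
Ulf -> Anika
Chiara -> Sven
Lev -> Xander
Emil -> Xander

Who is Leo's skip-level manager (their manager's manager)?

Leo reports to Eve, and Eve reports to Harriet. So Leo's skip-level manager is Harriet.

Harriet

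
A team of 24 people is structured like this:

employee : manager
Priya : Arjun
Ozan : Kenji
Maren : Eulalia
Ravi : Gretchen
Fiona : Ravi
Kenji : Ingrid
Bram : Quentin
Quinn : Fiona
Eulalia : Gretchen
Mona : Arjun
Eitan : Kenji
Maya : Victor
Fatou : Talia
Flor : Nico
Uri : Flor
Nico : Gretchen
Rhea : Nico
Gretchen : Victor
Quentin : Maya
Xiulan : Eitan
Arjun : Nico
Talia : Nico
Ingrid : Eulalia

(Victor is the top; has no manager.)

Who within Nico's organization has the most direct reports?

Direct-report counts within Nico's organization: Nico has 4; Flor has 1; Arjun has 2; Talia has 1. The largest is 4, held by Nico.

Nico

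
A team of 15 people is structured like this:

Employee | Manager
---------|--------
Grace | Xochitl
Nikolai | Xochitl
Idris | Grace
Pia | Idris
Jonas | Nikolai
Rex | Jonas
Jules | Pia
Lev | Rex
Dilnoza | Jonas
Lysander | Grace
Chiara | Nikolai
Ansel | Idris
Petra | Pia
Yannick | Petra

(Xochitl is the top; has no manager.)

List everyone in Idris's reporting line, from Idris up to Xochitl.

Idris reports to Grace. Grace reports to Xochitl. Xochitl is at the top.

Idris -> Grace -> Xochitl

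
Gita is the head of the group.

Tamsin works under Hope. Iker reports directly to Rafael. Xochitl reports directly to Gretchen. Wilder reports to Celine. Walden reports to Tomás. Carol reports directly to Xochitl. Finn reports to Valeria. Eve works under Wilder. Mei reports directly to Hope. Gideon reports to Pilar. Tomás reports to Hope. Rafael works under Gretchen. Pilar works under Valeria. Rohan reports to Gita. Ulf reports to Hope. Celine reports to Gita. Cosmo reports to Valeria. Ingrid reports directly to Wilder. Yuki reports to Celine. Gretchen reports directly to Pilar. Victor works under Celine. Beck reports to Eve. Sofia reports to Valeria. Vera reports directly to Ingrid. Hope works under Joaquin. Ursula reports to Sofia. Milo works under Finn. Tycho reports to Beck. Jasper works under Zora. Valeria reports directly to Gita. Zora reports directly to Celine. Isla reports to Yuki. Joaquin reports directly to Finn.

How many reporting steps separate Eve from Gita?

3

Chain from Eve up to Gita: Eve → Wilder → Celine → Gita. That is 3 steps up, so Eve is 3 levels below Gita.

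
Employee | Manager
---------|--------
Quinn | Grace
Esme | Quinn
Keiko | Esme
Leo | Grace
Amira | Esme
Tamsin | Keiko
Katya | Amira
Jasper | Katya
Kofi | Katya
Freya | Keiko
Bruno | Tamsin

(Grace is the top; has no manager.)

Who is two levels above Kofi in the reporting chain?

Amira

Kofi reports to Katya, and Katya reports to Amira. So Kofi's skip-level manager is Amira.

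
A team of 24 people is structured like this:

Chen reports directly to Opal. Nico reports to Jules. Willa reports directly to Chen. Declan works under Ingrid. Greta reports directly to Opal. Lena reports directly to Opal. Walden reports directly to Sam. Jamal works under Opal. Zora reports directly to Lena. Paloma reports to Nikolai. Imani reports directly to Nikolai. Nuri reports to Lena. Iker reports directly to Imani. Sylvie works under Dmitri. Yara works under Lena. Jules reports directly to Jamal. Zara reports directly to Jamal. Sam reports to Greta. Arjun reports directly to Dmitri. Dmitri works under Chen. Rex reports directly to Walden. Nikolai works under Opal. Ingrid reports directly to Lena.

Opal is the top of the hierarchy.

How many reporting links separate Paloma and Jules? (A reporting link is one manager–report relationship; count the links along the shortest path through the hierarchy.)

4

Paloma is 2 levels below Opal, and Jules is 2 levels below Opal (their lowest common manager). The shortest path runs up from Paloma to Opal and back down to Jules: 2 + 2 = 4 links.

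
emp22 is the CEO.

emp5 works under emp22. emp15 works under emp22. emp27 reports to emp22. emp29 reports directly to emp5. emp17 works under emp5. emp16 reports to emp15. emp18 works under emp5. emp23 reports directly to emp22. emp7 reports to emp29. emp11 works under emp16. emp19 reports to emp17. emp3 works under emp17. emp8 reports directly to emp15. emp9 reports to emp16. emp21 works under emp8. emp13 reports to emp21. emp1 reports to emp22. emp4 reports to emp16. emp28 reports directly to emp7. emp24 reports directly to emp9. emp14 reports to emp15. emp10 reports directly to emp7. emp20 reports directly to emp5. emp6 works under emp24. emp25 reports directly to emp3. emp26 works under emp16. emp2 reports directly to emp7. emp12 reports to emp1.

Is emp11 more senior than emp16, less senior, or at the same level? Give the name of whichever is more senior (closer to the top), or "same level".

emp16

emp11 is 3 levels below emp22; emp16 is 2. emp16 is higher.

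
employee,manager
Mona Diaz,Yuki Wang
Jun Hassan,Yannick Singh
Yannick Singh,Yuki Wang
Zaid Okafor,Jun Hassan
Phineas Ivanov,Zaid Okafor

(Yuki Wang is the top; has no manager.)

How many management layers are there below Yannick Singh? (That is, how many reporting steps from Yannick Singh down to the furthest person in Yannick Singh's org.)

The longest chain under Yannick Singh runs Yannick Singh → Jun Hassan → Zaid Okafor → Phineas Ivanov, which is 3 levels below Yannick Singh.

3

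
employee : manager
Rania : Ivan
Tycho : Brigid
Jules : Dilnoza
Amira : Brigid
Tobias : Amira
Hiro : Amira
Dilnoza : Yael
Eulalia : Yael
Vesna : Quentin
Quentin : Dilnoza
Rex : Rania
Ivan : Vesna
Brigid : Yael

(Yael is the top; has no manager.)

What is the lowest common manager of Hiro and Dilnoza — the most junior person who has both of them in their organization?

Hiro's chain of managers is Amira, Brigid, Yael. Dilnoza's chain of managers is Yael. The first manager that appears in both chains is Yael.

Yael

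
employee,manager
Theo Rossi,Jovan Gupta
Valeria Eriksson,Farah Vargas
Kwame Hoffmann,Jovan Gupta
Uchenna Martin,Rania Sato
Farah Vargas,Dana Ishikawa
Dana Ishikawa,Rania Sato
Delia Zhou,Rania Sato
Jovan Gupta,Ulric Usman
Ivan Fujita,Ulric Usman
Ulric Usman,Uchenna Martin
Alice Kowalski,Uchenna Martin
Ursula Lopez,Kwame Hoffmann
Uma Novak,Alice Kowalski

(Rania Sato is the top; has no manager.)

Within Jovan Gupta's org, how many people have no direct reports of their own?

The people in Jovan Gupta's organization with no one reporting to them are Theo Rossi, Ursula Lopez. That is 2.

2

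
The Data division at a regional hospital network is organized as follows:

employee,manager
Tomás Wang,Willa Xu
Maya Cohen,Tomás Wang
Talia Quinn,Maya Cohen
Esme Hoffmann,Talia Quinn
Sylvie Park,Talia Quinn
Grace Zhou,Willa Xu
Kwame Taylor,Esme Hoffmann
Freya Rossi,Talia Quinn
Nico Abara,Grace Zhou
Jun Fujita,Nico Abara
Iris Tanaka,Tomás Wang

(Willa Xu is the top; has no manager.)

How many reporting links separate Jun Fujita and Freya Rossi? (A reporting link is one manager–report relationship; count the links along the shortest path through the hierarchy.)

Jun Fujita is 3 levels below Willa Xu, and Freya Rossi is 4 levels below Willa Xu (their lowest common manager). The shortest path runs up from Jun Fujita to Willa Xu and back down to Freya Rossi: 3 + 4 = 7 links.

7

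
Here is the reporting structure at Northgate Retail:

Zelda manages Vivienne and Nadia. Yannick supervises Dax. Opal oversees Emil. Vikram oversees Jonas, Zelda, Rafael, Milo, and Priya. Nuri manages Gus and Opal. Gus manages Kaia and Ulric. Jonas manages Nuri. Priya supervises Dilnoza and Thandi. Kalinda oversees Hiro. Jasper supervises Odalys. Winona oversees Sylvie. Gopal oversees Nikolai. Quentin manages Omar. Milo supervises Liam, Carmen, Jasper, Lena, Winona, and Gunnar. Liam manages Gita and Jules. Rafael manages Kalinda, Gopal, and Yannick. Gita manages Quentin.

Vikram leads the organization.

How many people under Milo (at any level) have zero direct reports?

7

The people in Milo's organization with no one reporting to them are Gunnar, Sylvie, Lena, Odalys, Carmen, Jules, Omar. That is 7.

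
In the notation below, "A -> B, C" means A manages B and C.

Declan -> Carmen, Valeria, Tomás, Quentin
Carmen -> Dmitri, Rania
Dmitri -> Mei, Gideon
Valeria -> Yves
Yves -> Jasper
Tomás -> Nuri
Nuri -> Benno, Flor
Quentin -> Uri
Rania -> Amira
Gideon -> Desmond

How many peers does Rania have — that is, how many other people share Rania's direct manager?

Rania reports to Carmen. Carmen's other direct reports are Dmitri — 1 peer.

1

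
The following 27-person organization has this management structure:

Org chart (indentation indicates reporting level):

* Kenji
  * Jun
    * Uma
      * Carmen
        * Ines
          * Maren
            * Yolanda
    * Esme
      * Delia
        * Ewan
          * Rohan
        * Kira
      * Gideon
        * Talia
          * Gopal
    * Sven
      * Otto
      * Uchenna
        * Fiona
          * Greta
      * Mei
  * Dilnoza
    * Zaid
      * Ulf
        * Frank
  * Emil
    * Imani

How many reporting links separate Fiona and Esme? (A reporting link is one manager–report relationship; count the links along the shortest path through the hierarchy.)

4

Fiona is 3 levels below Jun, and Esme is 1 level below Jun (their lowest common manager). The shortest path runs up from Fiona to Jun and back down to Esme: 3 + 1 = 4 links.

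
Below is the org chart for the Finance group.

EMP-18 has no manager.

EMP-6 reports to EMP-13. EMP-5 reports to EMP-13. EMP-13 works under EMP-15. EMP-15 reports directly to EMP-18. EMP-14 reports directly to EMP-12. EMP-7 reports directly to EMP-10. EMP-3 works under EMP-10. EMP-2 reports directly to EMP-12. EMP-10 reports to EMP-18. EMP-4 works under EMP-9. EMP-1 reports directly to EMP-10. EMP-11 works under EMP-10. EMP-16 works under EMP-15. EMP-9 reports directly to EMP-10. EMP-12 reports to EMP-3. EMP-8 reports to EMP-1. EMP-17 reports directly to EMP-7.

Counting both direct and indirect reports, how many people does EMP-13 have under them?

2

EMP-13 directly manages EMP-6, EMP-5. EMP-6 has no reports. EMP-5 has no reports. So EMP-13's organization is 2 direct reports plus everyone under them: 1 + 1 = 2.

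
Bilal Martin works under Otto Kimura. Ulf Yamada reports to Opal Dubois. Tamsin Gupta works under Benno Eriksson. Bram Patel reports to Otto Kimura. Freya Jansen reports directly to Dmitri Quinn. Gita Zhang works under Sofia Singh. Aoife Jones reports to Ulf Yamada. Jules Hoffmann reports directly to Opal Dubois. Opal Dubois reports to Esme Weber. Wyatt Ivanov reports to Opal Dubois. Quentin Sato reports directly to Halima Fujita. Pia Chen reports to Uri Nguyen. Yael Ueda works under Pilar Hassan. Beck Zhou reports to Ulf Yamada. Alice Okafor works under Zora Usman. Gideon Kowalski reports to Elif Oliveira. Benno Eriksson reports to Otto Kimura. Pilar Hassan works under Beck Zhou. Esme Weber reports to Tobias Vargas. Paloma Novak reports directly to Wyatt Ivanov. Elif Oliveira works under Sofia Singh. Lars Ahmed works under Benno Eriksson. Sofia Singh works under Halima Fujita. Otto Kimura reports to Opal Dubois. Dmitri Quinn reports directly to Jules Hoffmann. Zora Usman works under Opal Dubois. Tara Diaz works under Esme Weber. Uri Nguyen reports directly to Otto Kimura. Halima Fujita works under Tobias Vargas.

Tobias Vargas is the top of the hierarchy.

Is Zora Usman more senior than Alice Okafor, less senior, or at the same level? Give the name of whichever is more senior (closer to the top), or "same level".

Zora Usman is 3 levels below Tobias Vargas; Alice Okafor is 4. Zora Usman is higher.

Zora Usman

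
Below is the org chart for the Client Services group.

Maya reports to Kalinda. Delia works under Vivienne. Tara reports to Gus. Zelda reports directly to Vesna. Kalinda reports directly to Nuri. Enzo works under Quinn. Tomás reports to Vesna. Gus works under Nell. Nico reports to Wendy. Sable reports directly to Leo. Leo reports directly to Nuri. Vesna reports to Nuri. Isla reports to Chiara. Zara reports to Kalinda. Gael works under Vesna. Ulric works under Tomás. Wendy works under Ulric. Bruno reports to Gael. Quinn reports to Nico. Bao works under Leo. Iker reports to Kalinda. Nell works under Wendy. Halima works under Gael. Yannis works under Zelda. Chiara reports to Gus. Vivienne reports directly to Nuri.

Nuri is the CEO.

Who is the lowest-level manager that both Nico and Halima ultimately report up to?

Nico's chain of managers is Wendy, Ulric, Tomás, Vesna, Nuri. Halima's chain of managers is Gael, Vesna, Nuri. The first manager that appears in both chains is Vesna.

Vesna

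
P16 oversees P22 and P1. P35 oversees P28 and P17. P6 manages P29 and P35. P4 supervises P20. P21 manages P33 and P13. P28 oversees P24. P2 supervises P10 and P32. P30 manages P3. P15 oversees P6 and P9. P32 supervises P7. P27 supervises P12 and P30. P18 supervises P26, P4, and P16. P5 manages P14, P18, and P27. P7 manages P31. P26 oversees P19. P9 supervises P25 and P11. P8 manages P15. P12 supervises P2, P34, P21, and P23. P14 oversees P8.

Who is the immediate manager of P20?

P4

P20 reports directly to P4.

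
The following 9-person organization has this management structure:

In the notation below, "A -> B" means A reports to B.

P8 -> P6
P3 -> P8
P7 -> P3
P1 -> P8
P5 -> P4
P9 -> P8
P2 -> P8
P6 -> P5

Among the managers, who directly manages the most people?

P8

Direct-report counts: P4 has 1; P5 has 1; P6 has 1; P8 has 4; P3 has 1. The largest is 4, held by P8.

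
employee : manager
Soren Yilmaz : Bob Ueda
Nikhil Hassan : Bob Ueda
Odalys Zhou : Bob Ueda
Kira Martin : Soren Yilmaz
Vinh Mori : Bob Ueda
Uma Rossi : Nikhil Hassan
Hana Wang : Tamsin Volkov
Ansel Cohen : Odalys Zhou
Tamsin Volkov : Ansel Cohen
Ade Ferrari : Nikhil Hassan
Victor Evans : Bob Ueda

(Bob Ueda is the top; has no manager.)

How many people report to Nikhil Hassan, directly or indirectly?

Nikhil Hassan directly manages Ade Ferrari, Uma Rossi. Ade Ferrari has no reports. Uma Rossi has no reports. So Nikhil Hassan's organization is 2 direct reports plus everyone under them: 1 + 1 = 2.

2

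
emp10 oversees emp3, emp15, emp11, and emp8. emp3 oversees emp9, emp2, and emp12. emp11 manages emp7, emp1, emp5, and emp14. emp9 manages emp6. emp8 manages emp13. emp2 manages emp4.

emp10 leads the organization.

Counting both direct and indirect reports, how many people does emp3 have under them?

emp3 directly manages emp9, emp2, emp12. Under emp9: emp6 (1). Under emp2: emp4 (1). emp12 has no reports. So emp3's organization is 3 direct reports plus everyone under them: 2 + 2 + 1 = 5.

5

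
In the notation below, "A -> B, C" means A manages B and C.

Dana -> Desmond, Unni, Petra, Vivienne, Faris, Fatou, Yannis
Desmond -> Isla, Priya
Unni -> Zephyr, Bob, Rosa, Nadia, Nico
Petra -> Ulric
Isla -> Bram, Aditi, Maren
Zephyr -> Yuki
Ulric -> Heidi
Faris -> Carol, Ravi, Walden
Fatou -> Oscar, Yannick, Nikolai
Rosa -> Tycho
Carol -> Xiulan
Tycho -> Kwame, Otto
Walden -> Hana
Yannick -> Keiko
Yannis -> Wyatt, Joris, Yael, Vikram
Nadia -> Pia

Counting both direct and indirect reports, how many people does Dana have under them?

Dana directly manages Desmond, Unni, Petra, Vivienne, Faris, Fatou, Yannis. Under Desmond: Priya, Isla, Maren, Aditi, Bram (5). Under Unni: Nico, Nadia, Pia, Rosa, Tycho, Otto, Kwame, Bob, Zephyr, Yuki (10). Under Petra: Ulric, Heidi (2). Vivienne has no reports. Under Faris: Walden, Hana, Ravi, Carol, Xiulan (5). Under Fatou: Nikolai, Yannick, Keiko, Oscar (4). Under Yannis: Vikram, Yael, Joris, Wyatt (4). So Dana's organization is 7 direct reports plus everyone under them: 6 + 11 + 3 + 1 + 6 + 5 + 5 = 37.

37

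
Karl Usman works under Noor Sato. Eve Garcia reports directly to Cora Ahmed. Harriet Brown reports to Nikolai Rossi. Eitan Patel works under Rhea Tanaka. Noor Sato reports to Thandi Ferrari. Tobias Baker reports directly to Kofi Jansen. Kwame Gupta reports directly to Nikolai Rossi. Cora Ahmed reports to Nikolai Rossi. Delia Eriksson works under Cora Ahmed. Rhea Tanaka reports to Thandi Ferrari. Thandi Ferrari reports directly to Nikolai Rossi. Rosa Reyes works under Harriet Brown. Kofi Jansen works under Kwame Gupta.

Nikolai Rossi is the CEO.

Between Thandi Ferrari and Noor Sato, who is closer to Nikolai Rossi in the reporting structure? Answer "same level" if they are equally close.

Thandi Ferrari is 1 level below Nikolai Rossi; Noor Sato is 2. Thandi Ferrari is higher.

Thandi Ferrari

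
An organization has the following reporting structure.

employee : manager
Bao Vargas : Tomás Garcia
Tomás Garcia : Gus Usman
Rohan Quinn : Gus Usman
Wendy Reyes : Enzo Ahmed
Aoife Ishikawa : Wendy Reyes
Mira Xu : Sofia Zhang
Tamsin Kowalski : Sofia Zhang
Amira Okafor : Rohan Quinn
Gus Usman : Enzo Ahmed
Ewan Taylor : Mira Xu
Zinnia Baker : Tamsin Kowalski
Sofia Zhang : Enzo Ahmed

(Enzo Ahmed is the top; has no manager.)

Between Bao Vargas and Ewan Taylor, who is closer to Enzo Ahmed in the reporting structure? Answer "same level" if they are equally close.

Both Bao Vargas and Ewan Taylor are 3 levels below Enzo Ahmed.

same level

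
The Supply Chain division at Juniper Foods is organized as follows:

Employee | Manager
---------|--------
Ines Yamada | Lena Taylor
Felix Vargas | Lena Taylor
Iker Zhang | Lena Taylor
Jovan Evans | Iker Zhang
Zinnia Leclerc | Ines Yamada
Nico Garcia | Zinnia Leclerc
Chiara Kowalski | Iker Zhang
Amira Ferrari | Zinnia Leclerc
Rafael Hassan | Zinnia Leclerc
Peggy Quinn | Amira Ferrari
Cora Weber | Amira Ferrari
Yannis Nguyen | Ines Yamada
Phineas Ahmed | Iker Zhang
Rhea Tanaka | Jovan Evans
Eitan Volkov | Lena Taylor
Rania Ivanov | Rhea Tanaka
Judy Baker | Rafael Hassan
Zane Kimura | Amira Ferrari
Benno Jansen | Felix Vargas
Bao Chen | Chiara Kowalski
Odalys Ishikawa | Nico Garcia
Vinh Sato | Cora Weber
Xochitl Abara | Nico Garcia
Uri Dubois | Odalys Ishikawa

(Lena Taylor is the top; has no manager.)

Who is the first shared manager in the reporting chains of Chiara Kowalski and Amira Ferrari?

Chiara Kowalski's chain of managers is Iker Zhang, Lena Taylor. Amira Ferrari's chain of managers is Zinnia Leclerc, Ines Yamada, Lena Taylor. The first manager that appears in both chains is Lena Taylor.

Lena Taylor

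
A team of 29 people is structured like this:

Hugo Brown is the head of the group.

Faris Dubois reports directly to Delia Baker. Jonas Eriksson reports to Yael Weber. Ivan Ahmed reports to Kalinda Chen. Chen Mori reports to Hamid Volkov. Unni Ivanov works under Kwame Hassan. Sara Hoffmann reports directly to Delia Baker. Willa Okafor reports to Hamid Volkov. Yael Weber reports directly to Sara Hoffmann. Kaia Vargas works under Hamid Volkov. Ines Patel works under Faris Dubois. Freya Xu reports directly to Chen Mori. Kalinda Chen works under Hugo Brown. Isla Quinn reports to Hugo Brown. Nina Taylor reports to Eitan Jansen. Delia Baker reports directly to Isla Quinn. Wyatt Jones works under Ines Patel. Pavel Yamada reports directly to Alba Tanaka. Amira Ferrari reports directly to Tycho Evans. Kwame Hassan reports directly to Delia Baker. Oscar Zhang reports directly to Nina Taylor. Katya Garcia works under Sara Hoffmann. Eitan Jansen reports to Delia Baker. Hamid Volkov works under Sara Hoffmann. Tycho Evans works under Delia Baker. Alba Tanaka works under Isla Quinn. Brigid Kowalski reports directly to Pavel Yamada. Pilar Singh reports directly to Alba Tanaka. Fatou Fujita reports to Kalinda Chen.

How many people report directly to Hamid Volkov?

3

Hamid Volkov directly manages Willa Okafor, Chen Mori, Kaia Vargas. That is 3 direct reports.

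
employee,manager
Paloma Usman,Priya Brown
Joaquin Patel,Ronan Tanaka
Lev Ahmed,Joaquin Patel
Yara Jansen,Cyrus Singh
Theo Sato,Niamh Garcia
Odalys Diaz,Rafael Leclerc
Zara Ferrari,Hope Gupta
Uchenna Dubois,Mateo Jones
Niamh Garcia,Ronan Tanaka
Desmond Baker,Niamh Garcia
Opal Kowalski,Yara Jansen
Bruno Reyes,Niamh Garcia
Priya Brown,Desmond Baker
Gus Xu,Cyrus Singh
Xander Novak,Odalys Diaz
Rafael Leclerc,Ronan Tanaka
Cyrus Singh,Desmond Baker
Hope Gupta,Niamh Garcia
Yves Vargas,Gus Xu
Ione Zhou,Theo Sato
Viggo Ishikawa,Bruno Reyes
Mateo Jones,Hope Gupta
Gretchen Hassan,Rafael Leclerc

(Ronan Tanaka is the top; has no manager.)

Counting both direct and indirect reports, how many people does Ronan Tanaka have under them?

23

Ronan Tanaka directly manages Niamh Garcia, Rafael Leclerc, Joaquin Patel. Under Niamh Garcia: Hope Gupta, Mateo Jones, Uchenna Dubois, Zara Ferrari, Theo Sato, Ione Zhou, Bruno Reyes, Viggo Ishikawa, Desmond Baker, Priya Brown, Paloma Usman, Cyrus Singh, Gus Xu, Yves Vargas, Yara Jansen, Opal Kowalski (16). Under Rafael Leclerc: Odalys Diaz, Xander Novak, Gretchen Hassan (3). Under Joaquin Patel: Lev Ahmed (1). So Ronan Tanaka's organization is 3 direct reports plus everyone under them: 17 + 4 + 2 = 23.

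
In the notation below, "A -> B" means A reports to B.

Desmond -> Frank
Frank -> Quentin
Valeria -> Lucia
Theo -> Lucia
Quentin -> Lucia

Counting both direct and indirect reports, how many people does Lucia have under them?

5

Lucia directly manages Theo, Quentin, Valeria. Theo has no reports. Under Quentin: Frank, Desmond (2). Valeria has no reports. So Lucia's organization is 3 direct reports plus everyone under them: 1 + 3 + 1 = 5.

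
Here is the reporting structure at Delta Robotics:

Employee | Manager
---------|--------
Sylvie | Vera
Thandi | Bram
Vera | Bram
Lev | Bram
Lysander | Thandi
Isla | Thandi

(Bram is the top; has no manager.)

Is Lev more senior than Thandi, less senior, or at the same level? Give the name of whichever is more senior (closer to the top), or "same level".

Both Lev and Thandi are 1 level below Bram.

same level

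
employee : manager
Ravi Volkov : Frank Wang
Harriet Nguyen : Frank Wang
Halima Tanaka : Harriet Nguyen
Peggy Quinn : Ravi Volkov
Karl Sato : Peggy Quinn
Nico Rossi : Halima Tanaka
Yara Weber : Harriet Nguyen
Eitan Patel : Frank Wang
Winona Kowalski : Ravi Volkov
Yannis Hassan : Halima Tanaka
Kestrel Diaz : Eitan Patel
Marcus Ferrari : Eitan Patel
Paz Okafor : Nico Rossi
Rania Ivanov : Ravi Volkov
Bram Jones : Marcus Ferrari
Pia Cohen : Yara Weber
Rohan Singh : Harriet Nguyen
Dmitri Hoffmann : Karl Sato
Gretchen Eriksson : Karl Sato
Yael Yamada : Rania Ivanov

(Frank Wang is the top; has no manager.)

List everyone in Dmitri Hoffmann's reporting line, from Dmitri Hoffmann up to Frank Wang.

Dmitri Hoffmann reports to Karl Sato. Karl Sato reports to Peggy Quinn. Peggy Quinn reports to Ravi Volkov. Ravi Volkov reports to Frank Wang. Frank Wang is at the top.

Dmitri Hoffmann -> Karl Sato -> Peggy Quinn -> Ravi Volkov -> Frank Wang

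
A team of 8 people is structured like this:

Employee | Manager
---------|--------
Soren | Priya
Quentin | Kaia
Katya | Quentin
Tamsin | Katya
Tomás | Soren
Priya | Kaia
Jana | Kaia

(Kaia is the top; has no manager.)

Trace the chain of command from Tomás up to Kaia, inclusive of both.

Tomás reports to Soren. Soren reports to Priya. Priya reports to Kaia. Kaia is at the top.

Tomás -> Soren -> Priya -> Kaia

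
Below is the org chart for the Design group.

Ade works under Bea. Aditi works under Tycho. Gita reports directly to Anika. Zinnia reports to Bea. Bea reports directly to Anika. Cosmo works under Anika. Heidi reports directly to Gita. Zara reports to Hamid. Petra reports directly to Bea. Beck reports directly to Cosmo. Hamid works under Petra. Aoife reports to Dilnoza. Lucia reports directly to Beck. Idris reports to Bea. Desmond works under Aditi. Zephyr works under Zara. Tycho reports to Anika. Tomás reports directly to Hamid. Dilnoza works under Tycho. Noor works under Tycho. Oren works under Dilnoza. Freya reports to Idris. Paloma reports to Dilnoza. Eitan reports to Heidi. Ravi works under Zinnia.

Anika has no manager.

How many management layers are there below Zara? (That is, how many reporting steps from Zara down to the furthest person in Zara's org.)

The longest chain under Zara runs Zara → Zephyr, which is 1 level below Zara.

1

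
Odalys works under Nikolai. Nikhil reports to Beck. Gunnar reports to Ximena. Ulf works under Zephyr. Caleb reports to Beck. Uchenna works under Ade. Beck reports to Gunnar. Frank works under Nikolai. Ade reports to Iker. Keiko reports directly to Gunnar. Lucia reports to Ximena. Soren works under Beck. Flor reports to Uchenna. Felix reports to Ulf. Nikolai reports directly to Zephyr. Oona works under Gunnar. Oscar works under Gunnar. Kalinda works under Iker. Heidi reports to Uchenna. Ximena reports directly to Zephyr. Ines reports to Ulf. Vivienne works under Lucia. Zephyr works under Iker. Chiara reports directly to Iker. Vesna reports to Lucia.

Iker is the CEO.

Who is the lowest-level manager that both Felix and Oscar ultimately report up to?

Zephyr

Felix's chain of managers is Ulf, Zephyr, Iker. Oscar's chain of managers is Gunnar, Ximena, Zephyr, Iker. The first manager that appears in both chains is Zephyr.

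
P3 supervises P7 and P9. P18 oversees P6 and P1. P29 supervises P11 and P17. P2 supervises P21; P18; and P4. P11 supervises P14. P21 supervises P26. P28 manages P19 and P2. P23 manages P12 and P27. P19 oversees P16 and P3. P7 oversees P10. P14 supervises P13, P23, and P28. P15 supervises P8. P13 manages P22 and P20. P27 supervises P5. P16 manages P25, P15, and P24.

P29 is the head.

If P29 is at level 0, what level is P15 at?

Chain from P15 up to P29: P15 → P16 → P19 → P28 → P14 → P11 → P29. That is 6 steps up, so P15 is 6 levels below P29.

6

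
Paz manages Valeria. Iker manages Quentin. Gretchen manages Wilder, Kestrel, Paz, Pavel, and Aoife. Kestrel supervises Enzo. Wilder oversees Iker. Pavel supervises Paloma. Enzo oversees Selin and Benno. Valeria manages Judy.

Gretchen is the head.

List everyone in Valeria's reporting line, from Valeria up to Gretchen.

Valeria reports to Paz. Paz reports to Gretchen. Gretchen is at the top.

Valeria -> Paz -> Gretchen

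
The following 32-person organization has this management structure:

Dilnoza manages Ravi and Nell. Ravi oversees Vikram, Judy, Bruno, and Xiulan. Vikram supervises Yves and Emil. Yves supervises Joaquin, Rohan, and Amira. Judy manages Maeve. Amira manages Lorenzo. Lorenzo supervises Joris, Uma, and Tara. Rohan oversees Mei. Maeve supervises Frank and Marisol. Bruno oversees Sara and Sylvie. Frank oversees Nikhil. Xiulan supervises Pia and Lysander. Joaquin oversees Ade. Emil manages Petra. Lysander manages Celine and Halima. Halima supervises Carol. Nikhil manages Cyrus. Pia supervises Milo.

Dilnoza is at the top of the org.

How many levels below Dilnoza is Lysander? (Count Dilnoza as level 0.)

Chain from Lysander up to Dilnoza: Lysander → Xiulan → Ravi → Dilnoza. That is 3 steps up, so Lysander is 3 levels below Dilnoza.

3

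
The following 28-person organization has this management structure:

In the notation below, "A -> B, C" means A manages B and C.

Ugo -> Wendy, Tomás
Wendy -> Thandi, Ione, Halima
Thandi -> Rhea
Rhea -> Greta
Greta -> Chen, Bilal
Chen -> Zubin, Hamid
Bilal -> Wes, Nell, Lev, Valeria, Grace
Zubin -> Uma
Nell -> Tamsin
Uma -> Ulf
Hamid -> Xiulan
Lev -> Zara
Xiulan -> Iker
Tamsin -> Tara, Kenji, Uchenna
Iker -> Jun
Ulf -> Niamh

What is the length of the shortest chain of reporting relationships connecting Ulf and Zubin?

Ulf is in Zubin's organization: the chain from Ulf up to Zubin is Ulf → Uma → Zubin, which is 2 links.

2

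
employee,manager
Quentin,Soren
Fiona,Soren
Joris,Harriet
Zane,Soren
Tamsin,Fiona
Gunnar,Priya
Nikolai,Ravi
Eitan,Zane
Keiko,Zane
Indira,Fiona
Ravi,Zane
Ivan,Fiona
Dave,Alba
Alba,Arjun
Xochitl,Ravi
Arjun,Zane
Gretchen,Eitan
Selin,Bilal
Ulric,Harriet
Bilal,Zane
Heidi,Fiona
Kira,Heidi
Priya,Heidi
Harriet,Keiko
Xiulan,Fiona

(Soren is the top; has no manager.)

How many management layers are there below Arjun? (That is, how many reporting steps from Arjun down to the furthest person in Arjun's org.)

2

The longest chain under Arjun runs Arjun → Alba → Dave, which is 2 levels below Arjun.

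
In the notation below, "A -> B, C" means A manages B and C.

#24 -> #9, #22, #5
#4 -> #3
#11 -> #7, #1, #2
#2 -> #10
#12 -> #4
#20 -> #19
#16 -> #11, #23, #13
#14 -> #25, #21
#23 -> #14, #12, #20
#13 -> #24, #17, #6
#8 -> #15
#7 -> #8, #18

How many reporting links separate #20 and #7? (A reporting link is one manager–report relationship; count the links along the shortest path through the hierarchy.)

#20 is 2 levels below #16, and #7 is 2 levels below #16 (their lowest common manager). The shortest path runs up from #20 to #16 and back down to #7: 2 + 2 = 4 links.

4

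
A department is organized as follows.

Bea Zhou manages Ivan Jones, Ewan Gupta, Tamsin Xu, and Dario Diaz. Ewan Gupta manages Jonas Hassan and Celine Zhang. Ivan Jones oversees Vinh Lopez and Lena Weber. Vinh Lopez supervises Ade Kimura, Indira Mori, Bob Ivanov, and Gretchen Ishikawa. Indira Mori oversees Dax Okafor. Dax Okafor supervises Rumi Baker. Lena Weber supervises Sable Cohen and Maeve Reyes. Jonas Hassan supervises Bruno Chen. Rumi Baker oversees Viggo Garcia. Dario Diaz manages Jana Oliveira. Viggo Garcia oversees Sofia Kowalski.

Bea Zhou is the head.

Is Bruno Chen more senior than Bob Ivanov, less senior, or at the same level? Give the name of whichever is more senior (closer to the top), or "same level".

same level

Both Bruno Chen and Bob Ivanov are 3 levels below Bea Zhou.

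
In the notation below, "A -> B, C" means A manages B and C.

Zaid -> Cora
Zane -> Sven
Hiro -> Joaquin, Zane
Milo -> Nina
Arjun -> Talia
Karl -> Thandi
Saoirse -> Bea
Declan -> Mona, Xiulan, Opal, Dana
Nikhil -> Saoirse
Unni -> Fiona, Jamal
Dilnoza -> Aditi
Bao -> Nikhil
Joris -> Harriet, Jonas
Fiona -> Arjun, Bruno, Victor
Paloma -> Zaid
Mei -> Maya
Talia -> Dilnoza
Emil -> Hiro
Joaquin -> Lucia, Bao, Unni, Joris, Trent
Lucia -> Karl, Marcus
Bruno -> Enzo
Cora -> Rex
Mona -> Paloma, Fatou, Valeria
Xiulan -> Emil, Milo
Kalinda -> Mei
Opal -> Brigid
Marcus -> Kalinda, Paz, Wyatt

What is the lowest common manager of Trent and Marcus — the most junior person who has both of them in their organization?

Trent's chain of managers is Joaquin, Hiro, Emil, Xiulan, Declan. Marcus's chain of managers is Lucia, Joaquin, Hiro, Emil, Xiulan, Declan. The first manager that appears in both chains is Joaquin.

Joaquin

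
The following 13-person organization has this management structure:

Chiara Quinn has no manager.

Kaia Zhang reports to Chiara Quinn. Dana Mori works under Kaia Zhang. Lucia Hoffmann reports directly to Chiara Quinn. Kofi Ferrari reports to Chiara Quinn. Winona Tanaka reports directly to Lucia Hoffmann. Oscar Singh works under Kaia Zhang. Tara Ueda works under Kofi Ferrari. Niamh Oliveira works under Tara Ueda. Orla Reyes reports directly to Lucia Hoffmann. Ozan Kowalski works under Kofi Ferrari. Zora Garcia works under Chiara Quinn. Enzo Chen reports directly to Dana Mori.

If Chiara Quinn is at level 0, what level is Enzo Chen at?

Chain from Enzo Chen up to Chiara Quinn: Enzo Chen → Dana Mori → Kaia Zhang → Chiara Quinn. That is 3 steps up, so Enzo Chen is 3 levels below Chiara Quinn.

3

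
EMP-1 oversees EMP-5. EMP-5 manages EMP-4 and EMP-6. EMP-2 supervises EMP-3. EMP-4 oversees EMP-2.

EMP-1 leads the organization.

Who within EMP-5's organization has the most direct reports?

Direct-report counts within EMP-5's organization: EMP-5 has 2; EMP-4 has 1; EMP-2 has 1. The largest is 2, held by EMP-5.

EMP-5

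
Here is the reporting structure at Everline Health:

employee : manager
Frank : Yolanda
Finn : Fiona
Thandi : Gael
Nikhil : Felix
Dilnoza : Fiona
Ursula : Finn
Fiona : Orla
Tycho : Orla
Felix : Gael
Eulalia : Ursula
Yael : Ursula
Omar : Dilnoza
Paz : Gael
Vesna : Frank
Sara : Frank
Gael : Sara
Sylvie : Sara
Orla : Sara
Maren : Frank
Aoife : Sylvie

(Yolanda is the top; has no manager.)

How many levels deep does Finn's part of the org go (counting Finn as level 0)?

2

The longest chain under Finn runs Finn → Ursula → Eulalia, which is 2 levels below Finn.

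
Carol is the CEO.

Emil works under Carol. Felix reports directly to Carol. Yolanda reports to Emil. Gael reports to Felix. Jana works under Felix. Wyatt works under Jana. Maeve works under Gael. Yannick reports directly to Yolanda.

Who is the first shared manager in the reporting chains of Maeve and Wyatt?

Felix

Maeve's chain of managers is Gael, Felix, Carol. Wyatt's chain of managers is Jana, Felix, Carol. The first manager that appears in both chains is Felix.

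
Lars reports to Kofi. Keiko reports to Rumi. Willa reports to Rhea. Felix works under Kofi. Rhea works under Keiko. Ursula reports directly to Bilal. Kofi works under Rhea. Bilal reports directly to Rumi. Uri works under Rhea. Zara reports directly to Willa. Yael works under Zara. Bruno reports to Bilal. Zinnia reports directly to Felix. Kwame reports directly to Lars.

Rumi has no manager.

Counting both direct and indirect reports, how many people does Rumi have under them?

Rumi directly manages Keiko, Bilal. Under Keiko: Rhea, Willa, Zara, Yael, Kofi, Felix, Zinnia, Lars, Kwame, Uri (10). Under Bilal: Bruno, Ursula (2). So Rumi's organization is 2 direct reports plus everyone under them: 11 + 3 = 14.

14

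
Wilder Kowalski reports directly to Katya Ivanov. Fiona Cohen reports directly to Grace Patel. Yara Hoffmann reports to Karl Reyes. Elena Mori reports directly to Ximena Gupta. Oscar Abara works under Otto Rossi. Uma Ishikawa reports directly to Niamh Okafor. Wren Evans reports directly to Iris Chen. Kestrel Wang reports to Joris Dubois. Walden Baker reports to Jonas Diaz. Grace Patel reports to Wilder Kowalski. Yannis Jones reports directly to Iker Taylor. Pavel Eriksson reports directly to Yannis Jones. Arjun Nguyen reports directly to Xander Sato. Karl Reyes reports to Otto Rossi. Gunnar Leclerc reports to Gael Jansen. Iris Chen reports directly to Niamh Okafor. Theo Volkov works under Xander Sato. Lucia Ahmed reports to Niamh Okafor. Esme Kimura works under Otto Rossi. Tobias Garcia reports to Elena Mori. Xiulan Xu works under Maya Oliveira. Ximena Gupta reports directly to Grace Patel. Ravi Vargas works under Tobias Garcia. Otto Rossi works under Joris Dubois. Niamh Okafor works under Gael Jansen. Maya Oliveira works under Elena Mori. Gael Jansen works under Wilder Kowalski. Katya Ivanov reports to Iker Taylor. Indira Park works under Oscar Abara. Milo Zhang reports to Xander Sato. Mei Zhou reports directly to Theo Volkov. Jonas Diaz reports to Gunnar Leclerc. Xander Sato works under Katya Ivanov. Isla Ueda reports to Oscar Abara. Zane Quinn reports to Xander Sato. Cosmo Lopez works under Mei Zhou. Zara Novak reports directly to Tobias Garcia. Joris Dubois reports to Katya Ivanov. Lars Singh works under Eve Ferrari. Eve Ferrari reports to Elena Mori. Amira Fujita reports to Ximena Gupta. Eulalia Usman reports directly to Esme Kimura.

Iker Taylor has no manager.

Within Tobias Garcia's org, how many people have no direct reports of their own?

The people in Tobias Garcia's organization with no one reporting to them are Zara Novak, Ravi Vargas. That is 2.

2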